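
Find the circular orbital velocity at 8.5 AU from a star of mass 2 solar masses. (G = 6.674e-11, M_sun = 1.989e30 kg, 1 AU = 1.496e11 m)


v = sqrt(GM/r) = sqrt(6.674e-11 * 3.978e+30 / 1.272e+12) = 14449.4139

14449.4139 m/s


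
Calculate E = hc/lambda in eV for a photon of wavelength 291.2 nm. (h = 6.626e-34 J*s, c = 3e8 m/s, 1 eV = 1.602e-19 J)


E = hc/lambda = 6.626e-34 * 3e8 / 2.912e-07 = 6.826e-19 J = 4.2611 eV

4.2611 eV


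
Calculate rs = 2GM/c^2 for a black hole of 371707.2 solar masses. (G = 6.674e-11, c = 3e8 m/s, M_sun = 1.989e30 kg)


M = 371707.2 * 1.989e30 kg = 7.393256208e+35 kg. rs = 2GM/c^2 = 2 * 6.674e-11 * 7.393256208e+35 / (3e8)^2 = 1.097e+09

1.097e+09 m


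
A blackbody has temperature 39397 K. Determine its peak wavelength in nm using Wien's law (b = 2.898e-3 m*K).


lam_max = b / T = 2.898e-3 / 39397 = 7.356e-08 m = 73.5589 nm

73.5589 nm


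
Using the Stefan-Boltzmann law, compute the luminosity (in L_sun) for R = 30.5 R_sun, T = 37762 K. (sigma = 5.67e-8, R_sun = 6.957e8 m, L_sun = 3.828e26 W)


R = 30.5 * 6.957e8 m = 2.121885e+10 m. L = 4*pi*R^2*sigma*T^4 = 4*pi*(2.121885e+10)^2 * 5.67e-8 * 37762^4 = 6.523137904e+32 W. L/L_sun = 6.523137904e+32 / 3.828e26 = 1.704e+06

1.704e+06 L_sun


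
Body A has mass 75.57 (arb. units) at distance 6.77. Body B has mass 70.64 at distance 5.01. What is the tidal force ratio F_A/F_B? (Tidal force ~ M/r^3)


Ratio = (M1/r1^3) / (M2/r2^3) = (75.57/6.77^3) / (70.64/5.01^3) = 0.4336

0.4336


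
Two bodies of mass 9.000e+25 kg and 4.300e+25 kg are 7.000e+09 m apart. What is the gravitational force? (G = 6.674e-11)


F = G*m1*m2/r^2 = 6.674e-11 * 9.000e+25 * 4.300e+25 / (7.000e+09)^2 = 6.674e-11 * 3.870e+51 / 4.900e+19 = 5.271e+21

5.271e+21 N


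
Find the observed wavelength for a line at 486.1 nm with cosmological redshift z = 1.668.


lam_obs = lam_emit * (1 + z) = 486.1 * (1 + 1.668) = 1296.9148

1296.9148 nm


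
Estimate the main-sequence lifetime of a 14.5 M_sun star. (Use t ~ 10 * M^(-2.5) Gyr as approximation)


t = 10 * M^(-2.5) = 10 * 14.5^(-2.5) = 0.0125

0.0125 Gyr


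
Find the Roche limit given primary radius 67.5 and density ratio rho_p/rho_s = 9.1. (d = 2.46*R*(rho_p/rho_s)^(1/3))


d_Roche = 2.46 * 67.5 * 9.1^(1/3) = 346.6725

346.6725


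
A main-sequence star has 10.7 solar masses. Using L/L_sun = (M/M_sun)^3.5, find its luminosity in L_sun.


L/L_sun = (M/M_sun)^3.5 = 10.7^3.5 = 4007.2203

4007.2203 L_sun


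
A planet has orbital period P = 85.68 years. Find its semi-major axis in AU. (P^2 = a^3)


a = P^(2/3) = 85.68^(2/3) = 19.4351

19.4351 AU


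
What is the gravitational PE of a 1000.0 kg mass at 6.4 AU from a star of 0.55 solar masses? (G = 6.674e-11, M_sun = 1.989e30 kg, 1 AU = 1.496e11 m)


M = 0.55 * 1.989e30 kg = 1.09395e+30 kg; r = 6.4 AU * 1.496e11 m/AU = 9.5744e+11 m. U = -GM*m/r = -(6.674e-11 * 1.09395e+30 * 1000.0) / 9.5744e+11 = -7.626e+10

-7.626e+10 J


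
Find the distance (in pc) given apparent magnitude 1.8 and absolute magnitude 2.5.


d = 10^((m - M + 5)/5) = 10^((1.8 - 2.5 + 5)/5) = 7.2444

7.2444 pc


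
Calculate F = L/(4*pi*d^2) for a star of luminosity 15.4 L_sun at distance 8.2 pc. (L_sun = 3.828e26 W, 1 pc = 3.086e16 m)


F = L / (4*pi*d^2) = 5.895e+27 / (4*pi*(2.531e+17)^2) = 7.326e-09

7.326e-09 W/m^2


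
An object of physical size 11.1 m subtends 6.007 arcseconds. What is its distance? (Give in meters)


D = size / theta_rad, theta_rad = 6.007 * pi/(180*3600) = 2.912e-05, D = 381145.2221

381145.2221 m


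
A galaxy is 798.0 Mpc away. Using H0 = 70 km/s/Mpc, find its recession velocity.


v = H0 * d = 70 * 798.0 = 55860.0

55860.0 km/s


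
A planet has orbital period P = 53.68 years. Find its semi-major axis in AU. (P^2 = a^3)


a = P^(2/3) = 53.68^(2/3) = 14.2301

14.2301 AU


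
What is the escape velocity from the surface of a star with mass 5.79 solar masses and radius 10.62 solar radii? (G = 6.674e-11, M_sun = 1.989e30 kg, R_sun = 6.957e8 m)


M = 5.79 * 1.989e30 kg = 1.151631e+31 kg; R = 10.62 * 6.957e8 m = 7.388334e+09 m. v_esc = sqrt(2GM/R) = sqrt(2 * 6.674e-11 * 1.151631e+31 / 7.388334e+09) = 456133.0199

456133.0199 m/s


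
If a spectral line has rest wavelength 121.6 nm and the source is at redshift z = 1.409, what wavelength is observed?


lam_obs = lam_emit * (1 + z) = 121.6 * (1 + 1.409) = 292.9344

292.9344 nm


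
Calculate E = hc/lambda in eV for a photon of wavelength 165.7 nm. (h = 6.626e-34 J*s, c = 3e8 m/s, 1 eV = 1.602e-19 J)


E = hc/lambda = 6.626e-34 * 3e8 / 1.657e-07 = 1.200e-18 J = 7.4884 eV

7.4884 eV


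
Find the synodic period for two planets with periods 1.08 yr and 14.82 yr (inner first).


1/P_syn = |1/P1 - 1/P2| = |1/1.08 - 1/14.82| => P_syn = 1.1649

1.1649 years


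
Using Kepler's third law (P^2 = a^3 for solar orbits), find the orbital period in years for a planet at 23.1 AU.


P = a^(3/2) = 23.1^1.5 = 111.0243

111.0243 years


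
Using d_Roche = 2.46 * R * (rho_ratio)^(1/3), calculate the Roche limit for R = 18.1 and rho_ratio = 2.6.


d_Roche = 2.46 * 18.1 * 2.6^(1/3) = 61.2263

61.2263


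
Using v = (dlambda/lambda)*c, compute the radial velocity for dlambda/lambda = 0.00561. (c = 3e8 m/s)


v = (dlambda/lambda) * c = 0.00561 * 3e8 = 1.683e+06

1.683e+06 m/s


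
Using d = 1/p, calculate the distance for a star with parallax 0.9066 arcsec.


d = 1/p = 1/0.9066 = 1.103

1.103 pc


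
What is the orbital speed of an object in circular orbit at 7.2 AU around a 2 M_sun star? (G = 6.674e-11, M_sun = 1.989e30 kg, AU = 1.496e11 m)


v = sqrt(GM/r) = sqrt(6.674e-11 * 3.978e+30 / 1.077e+12) = 15699.7756

15699.7756 m/s


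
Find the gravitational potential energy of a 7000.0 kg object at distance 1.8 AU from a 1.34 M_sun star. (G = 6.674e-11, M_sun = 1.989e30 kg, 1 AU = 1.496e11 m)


M = 1.34 * 1.989e30 kg = 2.66526e+30 kg; r = 1.8 AU * 1.496e11 m/AU = 2.6928e+11 m. U = -GM*m/r = -(6.674e-11 * 2.66526e+30 * 7000.0) / 2.6928e+11 = -4.624e+12

-4.624e+12 J


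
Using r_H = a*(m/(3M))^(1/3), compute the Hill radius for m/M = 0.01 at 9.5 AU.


r_H = a * (m/3M)^(1/3) = 9.5 * (0.01/3)^(1/3) = 1.4191

1.4191 AU


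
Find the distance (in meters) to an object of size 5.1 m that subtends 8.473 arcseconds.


D = size / theta_rad, theta_rad = 8.473 * pi/(180*3600) = 4.108e-05, D = 124153.2529

124153.2529 m


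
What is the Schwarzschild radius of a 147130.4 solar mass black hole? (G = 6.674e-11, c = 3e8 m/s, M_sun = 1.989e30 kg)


M = 147130.4 * 1.989e30 kg = 2.926423656e+35 kg. rs = 2GM/c^2 = 2 * 6.674e-11 * 2.926423656e+35 / (3e8)^2 = 4.340e+08

4.340e+08 m


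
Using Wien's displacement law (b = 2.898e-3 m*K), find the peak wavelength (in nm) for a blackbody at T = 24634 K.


lam_max = b / T = 2.898e-3 / 24634 = 1.176e-07 m = 117.6423 nm

117.6423 nm


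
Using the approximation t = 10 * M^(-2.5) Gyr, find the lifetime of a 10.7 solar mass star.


t = 10 * M^(-2.5) = 10 * 10.7^(-2.5) = 0.0267

0.0267 Gyr


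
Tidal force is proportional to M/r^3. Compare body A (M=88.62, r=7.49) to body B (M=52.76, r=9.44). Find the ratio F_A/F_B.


Ratio = (M1/r1^3) / (M2/r2^3) = (88.62/7.49^3) / (52.76/9.44^3) = 3.3628

3.3628


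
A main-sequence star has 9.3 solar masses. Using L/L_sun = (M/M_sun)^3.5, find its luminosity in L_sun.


L/L_sun = (M/M_sun)^3.5 = 9.3^3.5 = 2452.9592

2452.9592 L_sun


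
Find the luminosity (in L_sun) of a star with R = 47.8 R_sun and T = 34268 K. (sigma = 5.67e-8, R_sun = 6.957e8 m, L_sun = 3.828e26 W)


R = 47.8 * 6.957e8 m = 3.325446e+10 m. L = 4*pi*R^2*sigma*T^4 = 4*pi*(3.325446e+10)^2 * 5.67e-8 * 34268^4 = 1.086545095e+33 W. L/L_sun = 1.086545095e+33 / 3.828e26 = 2.838e+06

2.838e+06 L_sun


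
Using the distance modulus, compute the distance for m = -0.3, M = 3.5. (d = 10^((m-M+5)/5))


d = 10^((m - M + 5)/5) = 10^((-0.3 - 3.5 + 5)/5) = 1.7378

1.7378 pc


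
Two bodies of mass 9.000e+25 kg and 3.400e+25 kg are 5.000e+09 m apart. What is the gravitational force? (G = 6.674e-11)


F = G*m1*m2/r^2 = 6.674e-11 * 9.000e+25 * 3.400e+25 / (5.000e+09)^2 = 6.674e-11 * 3.060e+51 / 2.500e+19 = 8.169e+21

8.169e+21 N


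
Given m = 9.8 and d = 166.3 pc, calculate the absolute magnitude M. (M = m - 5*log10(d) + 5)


M = m - 5*log10(d) + 5 = 9.8 - 5*log10(166.3) + 5 = 3.6955

3.6955


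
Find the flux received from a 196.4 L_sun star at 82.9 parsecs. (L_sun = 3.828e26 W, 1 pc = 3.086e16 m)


F = L / (4*pi*d^2) = 7.518e+28 / (4*pi*(2.558e+18)^2) = 9.141e-10

9.141e-10 W/m^2


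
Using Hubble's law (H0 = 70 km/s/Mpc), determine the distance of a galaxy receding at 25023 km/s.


d = v / H0 = 25023 / 70 = 357.4714

357.4714 Mpc


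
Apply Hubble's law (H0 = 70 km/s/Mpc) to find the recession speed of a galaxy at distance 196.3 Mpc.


v = H0 * d = 70 * 196.3 = 13741.0

13741.0 km/s


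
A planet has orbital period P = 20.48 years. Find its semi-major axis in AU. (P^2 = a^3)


a = P^(2/3) = 20.48^(2/3) = 7.4855

7.4855 AU


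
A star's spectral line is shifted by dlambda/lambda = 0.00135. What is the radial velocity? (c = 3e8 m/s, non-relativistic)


v = (dlambda/lambda) * c = 0.00135 * 3e8 = 405000.0

405000.0 m/s


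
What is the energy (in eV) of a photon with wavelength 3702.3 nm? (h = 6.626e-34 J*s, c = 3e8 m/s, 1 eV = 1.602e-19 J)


E = hc/lambda = 6.626e-34 * 3e8 / 3.702e-06 = 5.369e-20 J = 0.3351 eV

0.3351 eV


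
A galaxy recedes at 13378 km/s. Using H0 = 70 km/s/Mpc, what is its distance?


d = v / H0 = 13378 / 70 = 191.1143

191.1143 Mpc


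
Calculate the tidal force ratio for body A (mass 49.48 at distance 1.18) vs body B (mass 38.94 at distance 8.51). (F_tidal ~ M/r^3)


Ratio = (M1/r1^3) / (M2/r2^3) = (49.48/1.18^3) / (38.94/8.51^3) = 476.6245

476.6245


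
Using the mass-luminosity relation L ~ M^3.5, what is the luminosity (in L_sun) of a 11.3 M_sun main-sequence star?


L/L_sun = (M/M_sun)^3.5 = 11.3^3.5 = 4850.3665

4850.3665 L_sun


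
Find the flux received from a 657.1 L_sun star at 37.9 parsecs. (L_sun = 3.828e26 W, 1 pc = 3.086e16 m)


F = L / (4*pi*d^2) = 2.515e+29 / (4*pi*(1.170e+18)^2) = 1.463e-08

1.463e-08 W/m^2


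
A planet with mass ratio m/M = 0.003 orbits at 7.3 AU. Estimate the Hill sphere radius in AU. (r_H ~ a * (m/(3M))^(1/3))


r_H = a * (m/3M)^(1/3) = 7.3 * (0.003/3)^(1/3) = 0.73

0.73 AU


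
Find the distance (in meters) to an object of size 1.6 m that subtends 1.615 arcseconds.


D = size / theta_rad, theta_rad = 1.615 * pi/(180*3600) = 7.830e-06, D = 204349.0341

204349.0341 m


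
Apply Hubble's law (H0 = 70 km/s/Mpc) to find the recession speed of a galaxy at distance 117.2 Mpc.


v = H0 * d = 70 * 117.2 = 8204.0

8204.0 km/s


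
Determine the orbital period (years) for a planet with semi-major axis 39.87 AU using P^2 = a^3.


P = a^(3/2) = 39.87^1.5 = 251.7499

251.7499 years


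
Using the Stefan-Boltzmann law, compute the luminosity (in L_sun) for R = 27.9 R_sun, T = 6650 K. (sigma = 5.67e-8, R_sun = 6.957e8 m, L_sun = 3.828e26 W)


R = 27.9 * 6.957e8 m = 1.941003e+10 m. L = 4*pi*R^2*sigma*T^4 = 4*pi*(1.941003e+10)^2 * 5.67e-8 * 6650^4 = 5.249668953e+29 W. L/L_sun = 5.249668953e+29 / 3.828e26 = 1371.3869

1371.3869 L_sun


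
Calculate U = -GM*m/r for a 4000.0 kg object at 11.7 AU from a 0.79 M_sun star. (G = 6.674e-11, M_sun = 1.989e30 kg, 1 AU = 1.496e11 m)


M = 0.79 * 1.989e30 kg = 1.57131e+30 kg; r = 11.7 AU * 1.496e11 m/AU = 1.75032e+12 m. U = -GM*m/r = -(6.674e-11 * 1.57131e+30 * 4000.0) / 1.75032e+12 = -2.397e+11

-2.397e+11 J


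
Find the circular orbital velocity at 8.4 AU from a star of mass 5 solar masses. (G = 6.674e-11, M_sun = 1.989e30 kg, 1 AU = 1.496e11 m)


v = sqrt(GM/r) = sqrt(6.674e-11 * 9.945e+30 / 1.257e+12) = 22982.1183

22982.1183 m/s


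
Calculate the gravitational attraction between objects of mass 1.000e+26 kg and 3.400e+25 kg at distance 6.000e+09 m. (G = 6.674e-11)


F = G*m1*m2/r^2 = 6.674e-11 * 1.000e+26 * 3.400e+25 / (6.000e+09)^2 = 6.674e-11 * 3.400e+51 / 3.600e+19 = 6.303e+21

6.303e+21 N


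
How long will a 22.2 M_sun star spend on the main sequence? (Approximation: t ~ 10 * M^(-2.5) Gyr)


t = 10 * M^(-2.5) = 10 * 22.2^(-2.5) = 0.0043

0.0043 Gyr


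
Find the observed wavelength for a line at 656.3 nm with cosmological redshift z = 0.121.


lam_obs = lam_emit * (1 + z) = 656.3 * (1 + 0.121) = 735.7123

735.7123 nm


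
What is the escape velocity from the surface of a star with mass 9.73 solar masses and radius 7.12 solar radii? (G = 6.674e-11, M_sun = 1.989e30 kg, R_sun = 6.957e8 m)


M = 9.73 * 1.989e30 kg = 1.935297e+31 kg; R = 7.12 * 6.957e8 m = 4.953384e+09 m. v_esc = sqrt(2GM/R) = sqrt(2 * 6.674e-11 * 1.935297e+31 / 4.953384e+09) = 722155.8142

722155.8142 m/s


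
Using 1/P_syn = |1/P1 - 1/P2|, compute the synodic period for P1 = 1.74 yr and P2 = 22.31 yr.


1/P_syn = |1/P1 - 1/P2| = |1/1.74 - 1/22.31| => P_syn = 1.8872

1.8872 years


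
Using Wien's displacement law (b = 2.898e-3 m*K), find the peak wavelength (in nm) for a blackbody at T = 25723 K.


lam_max = b / T = 2.898e-3 / 25723 = 1.127e-07 m = 112.6618 nm

112.6618 nm


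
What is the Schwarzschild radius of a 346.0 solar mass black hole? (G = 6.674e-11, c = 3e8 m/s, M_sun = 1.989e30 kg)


M = 346.0 * 1.989e30 kg = 6.88194e+32 kg. rs = 2GM/c^2 = 2 * 6.674e-11 * 6.88194e+32 / (3e8)^2 = 1.021e+06

1.021e+06 m


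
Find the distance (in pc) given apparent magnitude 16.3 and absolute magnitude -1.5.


d = 10^((m - M + 5)/5) = 10^((16.3 - -1.5 + 5)/5) = 36307.8055

36307.8055 pc


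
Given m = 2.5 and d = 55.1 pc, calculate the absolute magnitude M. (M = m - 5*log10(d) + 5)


M = m - 5*log10(d) + 5 = 2.5 - 5*log10(55.1) + 5 = -1.2058

-1.2058


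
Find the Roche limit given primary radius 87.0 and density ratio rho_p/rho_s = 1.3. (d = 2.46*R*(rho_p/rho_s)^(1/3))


d_Roche = 2.46 * 87.0 * 1.3^(1/3) = 233.5799

233.5799


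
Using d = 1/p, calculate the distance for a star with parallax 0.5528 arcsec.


d = 1/p = 1/0.5528 = 1.809

1.809 pc


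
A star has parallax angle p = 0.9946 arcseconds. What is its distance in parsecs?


d = 1/p = 1/0.9946 = 1.0054

1.0054 pc


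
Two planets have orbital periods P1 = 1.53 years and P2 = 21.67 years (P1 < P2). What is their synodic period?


1/P_syn = |1/P1 - 1/P2| = |1/1.53 - 1/21.67| => P_syn = 1.6462

1.6462 years


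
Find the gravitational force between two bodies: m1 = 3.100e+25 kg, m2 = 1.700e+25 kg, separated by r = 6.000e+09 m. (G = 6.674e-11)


F = G*m1*m2/r^2 = 6.674e-11 * 3.100e+25 * 1.700e+25 / (6.000e+09)^2 = 6.674e-11 * 5.270e+50 / 3.600e+19 = 9.770e+20

9.770e+20 N


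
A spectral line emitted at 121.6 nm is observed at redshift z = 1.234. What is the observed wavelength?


lam_obs = lam_emit * (1 + z) = 121.6 * (1 + 1.234) = 271.6544

271.6544 nm


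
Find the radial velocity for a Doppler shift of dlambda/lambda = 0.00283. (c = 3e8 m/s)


v = (dlambda/lambda) * c = 0.00283 * 3e8 = 849000.0

849000.0 m/s


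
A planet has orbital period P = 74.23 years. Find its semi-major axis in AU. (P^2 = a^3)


a = P^(2/3) = 74.23^(2/3) = 17.6625

17.6625 AU


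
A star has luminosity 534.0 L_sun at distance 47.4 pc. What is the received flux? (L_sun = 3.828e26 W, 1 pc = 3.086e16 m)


F = L / (4*pi*d^2) = 2.044e+29 / (4*pi*(1.463e+18)^2) = 7.602e-09

7.602e-09 W/m^2


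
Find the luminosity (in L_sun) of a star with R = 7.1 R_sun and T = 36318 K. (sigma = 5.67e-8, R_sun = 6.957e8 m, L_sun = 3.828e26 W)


R = 7.1 * 6.957e8 m = 4.93947e+09 m. L = 4*pi*R^2*sigma*T^4 = 4*pi*(4.93947e+09)^2 * 5.67e-8 * 36318^4 = 3.024414589e+31 W. L/L_sun = 3.024414589e+31 / 3.828e26 = 79007.6956

79007.6956 L_sun


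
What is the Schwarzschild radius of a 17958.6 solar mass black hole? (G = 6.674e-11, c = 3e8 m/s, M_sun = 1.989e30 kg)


M = 17958.6 * 1.989e30 kg = 3.57196554e+34 kg. rs = 2GM/c^2 = 2 * 6.674e-11 * 3.57196554e+34 / (3e8)^2 = 5.298e+07

5.298e+07 m


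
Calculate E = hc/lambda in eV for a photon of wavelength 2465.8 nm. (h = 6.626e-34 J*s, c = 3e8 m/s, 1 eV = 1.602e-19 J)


E = hc/lambda = 6.626e-34 * 3e8 / 2.466e-06 = 8.061e-20 J = 0.5032 eV

0.5032 eV


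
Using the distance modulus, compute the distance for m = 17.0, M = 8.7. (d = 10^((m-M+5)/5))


d = 10^((m - M + 5)/5) = 10^((17.0 - 8.7 + 5)/5) = 457.0882

457.0882 pc


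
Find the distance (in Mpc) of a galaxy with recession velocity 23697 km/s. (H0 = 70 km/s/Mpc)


d = v / H0 = 23697 / 70 = 338.5286

338.5286 Mpc


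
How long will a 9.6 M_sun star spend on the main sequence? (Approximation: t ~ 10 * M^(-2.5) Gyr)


t = 10 * M^(-2.5) = 10 * 9.6^(-2.5) = 0.035

0.035 Gyr


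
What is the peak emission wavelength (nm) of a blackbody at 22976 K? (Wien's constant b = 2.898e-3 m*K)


lam_max = b / T = 2.898e-3 / 22976 = 1.261e-07 m = 126.1316 nm

126.1316 nm


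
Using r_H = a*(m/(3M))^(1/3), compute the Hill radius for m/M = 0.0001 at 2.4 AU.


r_H = a * (m/3M)^(1/3) = 2.4 * (0.0001/3)^(1/3) = 0.0772

0.0772 AU


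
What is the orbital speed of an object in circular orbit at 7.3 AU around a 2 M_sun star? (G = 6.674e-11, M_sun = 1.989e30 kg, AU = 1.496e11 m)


v = sqrt(GM/r) = sqrt(6.674e-11 * 3.978e+30 / 1.092e+12) = 15591.8721

15591.8721 m/s


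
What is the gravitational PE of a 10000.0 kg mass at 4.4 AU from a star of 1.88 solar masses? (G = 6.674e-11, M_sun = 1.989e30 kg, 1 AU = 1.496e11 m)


M = 1.88 * 1.989e30 kg = 3.73932e+30 kg; r = 4.4 AU * 1.496e11 m/AU = 6.5824e+11 m. U = -GM*m/r = -(6.674e-11 * 3.73932e+30 * 10000.0) / 6.5824e+11 = -3.791e+12

-3.791e+12 J


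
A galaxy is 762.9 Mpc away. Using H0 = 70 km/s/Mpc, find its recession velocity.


v = H0 * d = 70 * 762.9 = 53403.0

53403.0 km/s


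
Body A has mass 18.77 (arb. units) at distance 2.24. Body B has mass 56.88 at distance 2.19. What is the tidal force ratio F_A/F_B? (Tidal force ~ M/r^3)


Ratio = (M1/r1^3) / (M2/r2^3) = (18.77/2.24^3) / (56.88/2.19^3) = 0.3084

0.3084


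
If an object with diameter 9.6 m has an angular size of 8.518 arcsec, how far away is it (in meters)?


D = size / theta_rad, theta_rad = 8.518 * pi/(180*3600) = 4.130e-05, D = 232465.6187

232465.6187 m


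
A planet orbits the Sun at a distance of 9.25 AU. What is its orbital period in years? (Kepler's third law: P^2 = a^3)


P = a^(3/2) = 9.25^1.5 = 28.1328

28.1328 years


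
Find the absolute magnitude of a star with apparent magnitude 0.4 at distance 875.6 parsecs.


M = m - 5*log10(d) + 5 = 0.4 - 5*log10(875.6) + 5 = -9.3115

-9.3115


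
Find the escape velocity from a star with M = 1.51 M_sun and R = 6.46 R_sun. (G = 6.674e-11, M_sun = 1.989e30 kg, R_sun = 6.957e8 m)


M = 1.51 * 1.989e30 kg = 3.00339e+30 kg; R = 6.46 * 6.957e8 m = 4.494222e+09 m. v_esc = sqrt(2GM/R) = sqrt(2 * 6.674e-11 * 3.00339e+30 / 4.494222e+09) = 298666.6313

298666.6313 m/s


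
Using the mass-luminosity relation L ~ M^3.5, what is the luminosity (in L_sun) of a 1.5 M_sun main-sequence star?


L/L_sun = (M/M_sun)^3.5 = 1.5^3.5 = 4.1335

4.1335 L_sun


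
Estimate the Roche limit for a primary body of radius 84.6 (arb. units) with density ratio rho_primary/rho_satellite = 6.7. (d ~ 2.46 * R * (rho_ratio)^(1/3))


d_Roche = 2.46 * 84.6 * 6.7^(1/3) = 392.341

392.341


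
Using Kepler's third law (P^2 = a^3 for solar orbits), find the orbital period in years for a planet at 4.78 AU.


P = a^(3/2) = 4.78^1.5 = 10.4506

10.4506 years


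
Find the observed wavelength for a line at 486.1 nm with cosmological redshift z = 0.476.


lam_obs = lam_emit * (1 + z) = 486.1 * (1 + 0.476) = 717.4836

717.4836 nm


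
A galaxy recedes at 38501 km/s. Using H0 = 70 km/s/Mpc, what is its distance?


d = v / H0 = 38501 / 70 = 550.0143

550.0143 Mpc


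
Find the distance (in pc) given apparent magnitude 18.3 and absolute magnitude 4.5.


d = 10^((m - M + 5)/5) = 10^((18.3 - 4.5 + 5)/5) = 5754.3994

5754.3994 pc


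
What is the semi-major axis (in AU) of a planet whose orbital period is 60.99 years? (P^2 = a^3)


a = P^(2/3) = 60.99^(2/3) = 15.4943

15.4943 AU


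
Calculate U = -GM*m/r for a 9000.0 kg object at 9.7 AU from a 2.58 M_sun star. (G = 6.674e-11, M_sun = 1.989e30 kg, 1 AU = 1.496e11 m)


M = 2.58 * 1.989e30 kg = 5.13162e+30 kg; r = 9.7 AU * 1.496e11 m/AU = 1.45112e+12 m. U = -GM*m/r = -(6.674e-11 * 5.13162e+30 * 9000.0) / 1.45112e+12 = -2.124e+12

-2.124e+12 J


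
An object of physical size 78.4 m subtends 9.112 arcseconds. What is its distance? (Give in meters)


D = size / theta_rad, theta_rad = 9.112 * pi/(180*3600) = 4.418e-05, D = 1.775e+06

1.775e+06 m


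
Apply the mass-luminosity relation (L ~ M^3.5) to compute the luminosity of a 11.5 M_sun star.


L/L_sun = (M/M_sun)^3.5 = 11.5^3.5 = 5157.5381

5157.5381 L_sun


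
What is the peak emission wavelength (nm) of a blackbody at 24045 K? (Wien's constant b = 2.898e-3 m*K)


lam_max = b / T = 2.898e-3 / 24045 = 1.205e-07 m = 120.524 nm

120.524 nm


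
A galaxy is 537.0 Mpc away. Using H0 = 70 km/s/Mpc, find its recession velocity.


v = H0 * d = 70 * 537.0 = 37590.0

37590.0 km/s


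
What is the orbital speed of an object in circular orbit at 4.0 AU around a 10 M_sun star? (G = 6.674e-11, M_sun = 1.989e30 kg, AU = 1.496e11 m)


v = sqrt(GM/r) = sqrt(6.674e-11 * 1.989e+31 / 5.984e+11) = 47099.3269

47099.3269 m/s


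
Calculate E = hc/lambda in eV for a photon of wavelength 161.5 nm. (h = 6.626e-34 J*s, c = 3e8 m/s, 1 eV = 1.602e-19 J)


E = hc/lambda = 6.626e-34 * 3e8 / 1.615e-07 = 1.231e-18 J = 7.6831 eV

7.6831 eV


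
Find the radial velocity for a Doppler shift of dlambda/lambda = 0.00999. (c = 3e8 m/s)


v = (dlambda/lambda) * c = 0.00999 * 3e8 = 2.997e+06

2.997e+06 m/s


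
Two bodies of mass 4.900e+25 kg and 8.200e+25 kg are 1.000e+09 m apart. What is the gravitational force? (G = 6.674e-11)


F = G*m1*m2/r^2 = 6.674e-11 * 4.900e+25 * 8.200e+25 / (1.000e+09)^2 = 6.674e-11 * 4.018e+51 / 1.000e+18 = 2.682e+23

2.682e+23 N


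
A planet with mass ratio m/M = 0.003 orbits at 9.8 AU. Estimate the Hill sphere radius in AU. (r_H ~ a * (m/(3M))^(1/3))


r_H = a * (m/3M)^(1/3) = 9.8 * (0.003/3)^(1/3) = 0.98

0.98 AU


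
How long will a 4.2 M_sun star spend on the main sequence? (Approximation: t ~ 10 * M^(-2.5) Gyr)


t = 10 * M^(-2.5) = 10 * 4.2^(-2.5) = 0.2766

0.2766 Gyr


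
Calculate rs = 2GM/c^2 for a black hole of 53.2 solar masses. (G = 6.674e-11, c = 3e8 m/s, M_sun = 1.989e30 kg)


M = 53.2 * 1.989e30 kg = 1.058148e+32 kg. rs = 2GM/c^2 = 2 * 6.674e-11 * 1.058148e+32 / (3e8)^2 = 156935.1056

156935.1056 m


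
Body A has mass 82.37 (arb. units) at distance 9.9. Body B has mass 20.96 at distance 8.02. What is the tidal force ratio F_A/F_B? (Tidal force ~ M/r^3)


Ratio = (M1/r1^3) / (M2/r2^3) = (82.37/9.9^3) / (20.96/8.02^3) = 2.0893

2.0893


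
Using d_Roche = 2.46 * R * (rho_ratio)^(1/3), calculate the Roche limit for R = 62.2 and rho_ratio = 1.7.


d_Roche = 2.46 * 62.2 * 1.7^(1/3) = 182.6173

182.6173


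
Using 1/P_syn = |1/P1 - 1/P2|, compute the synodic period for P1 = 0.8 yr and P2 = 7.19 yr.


1/P_syn = |1/P1 - 1/P2| = |1/0.8 - 1/7.19| => P_syn = 0.9002

0.9002 years


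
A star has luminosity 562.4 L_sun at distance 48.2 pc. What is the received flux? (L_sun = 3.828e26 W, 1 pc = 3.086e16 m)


F = L / (4*pi*d^2) = 2.153e+29 / (4*pi*(1.487e+18)^2) = 7.743e-09

7.743e-09 W/m^2


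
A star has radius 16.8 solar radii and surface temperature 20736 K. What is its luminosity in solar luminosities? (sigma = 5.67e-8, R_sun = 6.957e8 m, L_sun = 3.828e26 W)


R = 16.8 * 6.957e8 m = 1.168776e+10 m. L = 4*pi*R^2*sigma*T^4 = 4*pi*(1.168776e+10)^2 * 5.67e-8 * 20736^4 = 1.799514829e+31 W. L/L_sun = 1.799514829e+31 / 3.828e26 = 47009.2693

47009.2693 L_sun


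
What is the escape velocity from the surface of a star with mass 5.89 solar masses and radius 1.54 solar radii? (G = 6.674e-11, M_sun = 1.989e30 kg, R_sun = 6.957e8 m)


M = 5.89 * 1.989e30 kg = 1.171521e+31 kg; R = 1.54 * 6.957e8 m = 1.071378e+09 m. v_esc = sqrt(2GM/R) = sqrt(2 * 6.674e-11 * 1.171521e+31 / 1.071378e+09) = 1.208e+06

1.208e+06 m/s


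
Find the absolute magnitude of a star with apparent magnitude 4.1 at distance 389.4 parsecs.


M = m - 5*log10(d) + 5 = 4.1 - 5*log10(389.4) + 5 = -3.852

-3.852


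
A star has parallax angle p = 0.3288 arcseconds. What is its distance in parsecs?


d = 1/p = 1/0.3288 = 3.0414

3.0414 pc


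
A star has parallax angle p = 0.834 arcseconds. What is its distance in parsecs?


d = 1/p = 1/0.834 = 1.199

1.199 pc


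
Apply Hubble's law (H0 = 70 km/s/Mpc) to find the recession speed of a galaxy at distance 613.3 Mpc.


v = H0 * d = 70 * 613.3 = 42931.0

42931.0 km/s


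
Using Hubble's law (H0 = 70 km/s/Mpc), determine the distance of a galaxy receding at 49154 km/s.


d = v / H0 = 49154 / 70 = 702.2

702.2 Mpc


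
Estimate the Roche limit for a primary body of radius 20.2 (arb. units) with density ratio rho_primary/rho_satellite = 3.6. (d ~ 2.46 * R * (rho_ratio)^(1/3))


d_Roche = 2.46 * 20.2 * 3.6^(1/3) = 76.1589

76.1589


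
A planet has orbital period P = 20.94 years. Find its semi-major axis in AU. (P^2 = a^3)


a = P^(2/3) = 20.94^(2/3) = 7.5972

7.5972 AU


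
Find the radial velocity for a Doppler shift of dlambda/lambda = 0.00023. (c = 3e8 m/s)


v = (dlambda/lambda) * c = 0.00023 * 3e8 = 69000.0

69000.0 m/s


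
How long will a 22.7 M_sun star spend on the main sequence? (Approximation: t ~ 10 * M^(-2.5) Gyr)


t = 10 * M^(-2.5) = 10 * 22.7^(-2.5) = 0.0041

0.0041 Gyr


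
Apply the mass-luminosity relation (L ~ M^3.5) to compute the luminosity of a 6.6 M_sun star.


L/L_sun = (M/M_sun)^3.5 = 6.6^3.5 = 738.5906

738.5906 L_sun


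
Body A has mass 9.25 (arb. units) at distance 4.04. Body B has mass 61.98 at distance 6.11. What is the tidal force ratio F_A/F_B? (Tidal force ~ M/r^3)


Ratio = (M1/r1^3) / (M2/r2^3) = (9.25/4.04^3) / (61.98/6.11^3) = 0.5163

0.5163


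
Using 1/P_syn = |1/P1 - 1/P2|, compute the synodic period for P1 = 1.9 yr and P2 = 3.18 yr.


1/P_syn = |1/P1 - 1/P2| = |1/1.9 - 1/3.18| => P_syn = 4.7203

4.7203 years


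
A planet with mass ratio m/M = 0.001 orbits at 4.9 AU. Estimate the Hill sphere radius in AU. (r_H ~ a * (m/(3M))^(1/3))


r_H = a * (m/3M)^(1/3) = 4.9 * (0.001/3)^(1/3) = 0.3397

0.3397 AU


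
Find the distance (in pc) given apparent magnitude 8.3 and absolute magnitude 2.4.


d = 10^((m - M + 5)/5) = 10^((8.3 - 2.4 + 5)/5) = 151.3561

151.3561 pc


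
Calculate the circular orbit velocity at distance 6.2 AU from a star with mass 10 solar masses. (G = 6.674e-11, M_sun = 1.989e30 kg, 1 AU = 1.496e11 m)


v = sqrt(GM/r) = sqrt(6.674e-11 * 1.989e+31 / 9.275e+11) = 37831.0897

37831.0897 m/s


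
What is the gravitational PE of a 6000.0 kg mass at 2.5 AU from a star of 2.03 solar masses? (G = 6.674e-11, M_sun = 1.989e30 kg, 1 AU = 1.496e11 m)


M = 2.03 * 1.989e30 kg = 4.03767e+30 kg; r = 2.5 AU * 1.496e11 m/AU = 3.74e+11 m. U = -GM*m/r = -(6.674e-11 * 4.03767e+30 * 6000.0) / 3.74e+11 = -4.323e+12

-4.323e+12 J


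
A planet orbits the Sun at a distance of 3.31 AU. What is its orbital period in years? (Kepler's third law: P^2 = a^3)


P = a^(3/2) = 3.31^1.5 = 6.022

6.022 years


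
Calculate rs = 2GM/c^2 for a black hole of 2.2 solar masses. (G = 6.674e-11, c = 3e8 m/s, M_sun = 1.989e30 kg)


M = 2.2 * 1.989e30 kg = 4.3758e+30 kg. rs = 2GM/c^2 = 2 * 6.674e-11 * 4.3758e+30 / (3e8)^2 = 6489.7976

6489.7976 m


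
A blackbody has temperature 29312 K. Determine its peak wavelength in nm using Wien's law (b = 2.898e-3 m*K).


lam_max = b / T = 2.898e-3 / 29312 = 9.887e-08 m = 98.8674 nm

98.8674 nm


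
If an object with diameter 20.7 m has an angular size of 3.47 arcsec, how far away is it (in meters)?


D = size / theta_rad, theta_rad = 3.47 * pi/(180*3600) = 1.682e-05, D = 1.230e+06

1.230e+06 m


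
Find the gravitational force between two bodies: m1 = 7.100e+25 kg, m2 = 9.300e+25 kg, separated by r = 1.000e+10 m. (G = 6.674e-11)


F = G*m1*m2/r^2 = 6.674e-11 * 7.100e+25 * 9.300e+25 / (1.000e+10)^2 = 6.674e-11 * 6.603e+51 / 1.000e+20 = 4.407e+21

4.407e+21 N


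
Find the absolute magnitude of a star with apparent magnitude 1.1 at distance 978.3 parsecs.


M = m - 5*log10(d) + 5 = 1.1 - 5*log10(978.3) + 5 = -8.8524

-8.8524


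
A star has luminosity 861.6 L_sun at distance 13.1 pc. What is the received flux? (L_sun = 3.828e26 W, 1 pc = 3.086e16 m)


F = L / (4*pi*d^2) = 3.298e+29 / (4*pi*(4.043e+17)^2) = 1.606e-07

1.606e-07 W/m^2


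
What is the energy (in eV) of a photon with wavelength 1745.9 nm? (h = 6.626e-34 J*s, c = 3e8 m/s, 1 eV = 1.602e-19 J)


E = hc/lambda = 6.626e-34 * 3e8 / 1.746e-06 = 1.139e-19 J = 0.7107 eV

0.7107 eV


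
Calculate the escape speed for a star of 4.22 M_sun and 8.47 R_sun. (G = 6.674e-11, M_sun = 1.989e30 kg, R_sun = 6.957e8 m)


M = 4.22 * 1.989e30 kg = 8.39358e+30 kg; R = 8.47 * 6.957e8 m = 5.892579e+09 m. v_esc = sqrt(2GM/R) = sqrt(2 * 6.674e-11 * 8.39358e+30 / 5.892579e+09) = 436042.689

436042.689 m/s


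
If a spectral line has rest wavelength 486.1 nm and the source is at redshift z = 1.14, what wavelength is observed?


lam_obs = lam_emit * (1 + z) = 486.1 * (1 + 1.14) = 1040.254

1040.254 nm


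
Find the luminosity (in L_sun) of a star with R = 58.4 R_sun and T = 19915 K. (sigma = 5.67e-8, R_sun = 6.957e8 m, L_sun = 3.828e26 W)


R = 58.4 * 6.957e8 m = 4.062888e+10 m. L = 4*pi*R^2*sigma*T^4 = 4*pi*(4.062888e+10)^2 * 5.67e-8 * 19915^4 = 1.850051708e+32 W. L/L_sun = 1.850051708e+32 / 3.828e26 = 483294.5945

483294.5945 L_sun


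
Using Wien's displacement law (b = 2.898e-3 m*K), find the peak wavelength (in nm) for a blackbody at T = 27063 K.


lam_max = b / T = 2.898e-3 / 27063 = 1.071e-07 m = 107.0835 nm

107.0835 nm


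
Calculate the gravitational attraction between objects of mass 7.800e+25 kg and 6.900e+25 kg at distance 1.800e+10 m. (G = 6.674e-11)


F = G*m1*m2/r^2 = 6.674e-11 * 7.800e+25 * 6.900e+25 / (1.800e+10)^2 = 6.674e-11 * 5.382e+51 / 3.240e+20 = 1.109e+21

1.109e+21 N


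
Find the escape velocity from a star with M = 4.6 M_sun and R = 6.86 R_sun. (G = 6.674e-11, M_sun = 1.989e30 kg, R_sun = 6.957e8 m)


M = 4.6 * 1.989e30 kg = 9.1494e+30 kg; R = 6.86 * 6.957e8 m = 4.772502e+09 m. v_esc = sqrt(2GM/R) = sqrt(2 * 6.674e-11 * 9.1494e+30 / 4.772502e+09) = 505861.1731

505861.1731 m/s


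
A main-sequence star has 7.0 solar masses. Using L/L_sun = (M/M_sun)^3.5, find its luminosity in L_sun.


L/L_sun = (M/M_sun)^3.5 = 7.0^3.5 = 907.4927

907.4927 L_sun


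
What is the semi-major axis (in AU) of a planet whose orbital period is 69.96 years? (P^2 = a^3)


a = P^(2/3) = 69.96^(2/3) = 16.9785

16.9785 AU


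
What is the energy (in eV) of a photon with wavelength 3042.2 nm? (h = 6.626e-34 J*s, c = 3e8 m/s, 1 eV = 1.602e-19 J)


E = hc/lambda = 6.626e-34 * 3e8 / 3.042e-06 = 6.534e-20 J = 0.4079 eV

0.4079 eV


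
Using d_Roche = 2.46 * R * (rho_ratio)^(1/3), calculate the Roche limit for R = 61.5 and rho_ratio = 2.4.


d_Roche = 2.46 * 61.5 * 2.4^(1/3) = 202.557

202.557


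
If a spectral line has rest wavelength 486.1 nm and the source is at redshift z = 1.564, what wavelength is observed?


lam_obs = lam_emit * (1 + z) = 486.1 * (1 + 1.564) = 1246.3604

1246.3604 nm


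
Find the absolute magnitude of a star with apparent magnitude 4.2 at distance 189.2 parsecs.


M = m - 5*log10(d) + 5 = 4.2 - 5*log10(189.2) + 5 = -2.1846

-2.1846


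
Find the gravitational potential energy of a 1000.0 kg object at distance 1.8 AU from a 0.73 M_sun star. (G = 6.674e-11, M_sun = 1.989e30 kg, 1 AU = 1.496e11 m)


M = 0.73 * 1.989e30 kg = 1.45197e+30 kg; r = 1.8 AU * 1.496e11 m/AU = 2.6928e+11 m. U = -GM*m/r = -(6.674e-11 * 1.45197e+30 * 1000.0) / 2.6928e+11 = -3.599e+11

-3.599e+11 J


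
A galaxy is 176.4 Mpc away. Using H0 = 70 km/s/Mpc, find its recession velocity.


v = H0 * d = 70 * 176.4 = 12348.0

12348.0 km/s


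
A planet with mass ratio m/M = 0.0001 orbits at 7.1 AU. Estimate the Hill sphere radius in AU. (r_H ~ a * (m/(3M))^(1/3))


r_H = a * (m/3M)^(1/3) = 7.1 * (0.0001/3)^(1/3) = 0.2285

0.2285 AU


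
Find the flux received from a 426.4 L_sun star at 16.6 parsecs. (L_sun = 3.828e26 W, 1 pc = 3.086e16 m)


F = L / (4*pi*d^2) = 1.632e+29 / (4*pi*(5.123e+17)^2) = 4.950e-08

4.950e-08 W/m^2


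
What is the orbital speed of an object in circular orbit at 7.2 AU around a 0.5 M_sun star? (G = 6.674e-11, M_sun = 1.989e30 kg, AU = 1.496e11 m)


v = sqrt(GM/r) = sqrt(6.674e-11 * 9.945e+29 / 1.077e+12) = 7849.8878

7849.8878 m/s


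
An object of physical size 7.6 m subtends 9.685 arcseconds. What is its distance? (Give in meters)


D = size / theta_rad, theta_rad = 9.685 * pi/(180*3600) = 4.695e-05, D = 161859.8376

161859.8376 m


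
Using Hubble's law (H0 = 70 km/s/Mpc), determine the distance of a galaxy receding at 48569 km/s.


d = v / H0 = 48569 / 70 = 693.8429

693.8429 Mpc


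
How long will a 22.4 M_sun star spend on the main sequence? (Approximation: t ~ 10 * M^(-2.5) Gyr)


t = 10 * M^(-2.5) = 10 * 22.4^(-2.5) = 0.0042

0.0042 Gyr


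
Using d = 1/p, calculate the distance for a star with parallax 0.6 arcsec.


d = 1/p = 1/0.6 = 1.6667

1.6667 pc


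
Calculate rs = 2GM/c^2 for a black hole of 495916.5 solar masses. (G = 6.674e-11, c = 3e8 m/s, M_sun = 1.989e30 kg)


M = 495916.5 * 1.989e30 kg = 9.863779185e+35 kg. rs = 2GM/c^2 = 2 * 6.674e-11 * 9.863779185e+35 / (3e8)^2 = 1.463e+09

1.463e+09 m


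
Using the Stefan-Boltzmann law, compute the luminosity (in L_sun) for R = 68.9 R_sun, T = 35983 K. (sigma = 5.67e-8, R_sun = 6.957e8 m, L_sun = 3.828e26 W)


R = 68.9 * 6.957e8 m = 4.793373e+10 m. L = 4*pi*R^2*sigma*T^4 = 4*pi*(4.793373e+10)^2 * 5.67e-8 * 35983^4 = 2.744510197e+33 W. L/L_sun = 2.744510197e+33 / 3.828e26 = 7.170e+06

7.170e+06 L_sun


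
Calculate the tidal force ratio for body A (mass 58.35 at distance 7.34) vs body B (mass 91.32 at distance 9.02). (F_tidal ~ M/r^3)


Ratio = (M1/r1^3) / (M2/r2^3) = (58.35/7.34^3) / (91.32/9.02^3) = 1.1858

1.1858


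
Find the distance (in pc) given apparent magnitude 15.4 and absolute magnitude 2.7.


d = 10^((m - M + 5)/5) = 10^((15.4 - 2.7 + 5)/5) = 3467.3685

3467.3685 pc


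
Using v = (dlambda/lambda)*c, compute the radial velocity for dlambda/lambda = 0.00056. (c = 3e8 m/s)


v = (dlambda/lambda) * c = 0.00056 * 3e8 = 168000.0

168000.0 m/s


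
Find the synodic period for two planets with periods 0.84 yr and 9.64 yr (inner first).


1/P_syn = |1/P1 - 1/P2| = |1/0.84 - 1/9.64| => P_syn = 0.9202

0.9202 years


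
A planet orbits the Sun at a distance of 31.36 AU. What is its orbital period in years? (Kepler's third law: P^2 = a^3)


P = a^(3/2) = 31.36^1.5 = 175.616

175.616 years


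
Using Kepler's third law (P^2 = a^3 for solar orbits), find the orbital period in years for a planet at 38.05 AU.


P = a^(3/2) = 38.05^1.5 = 234.7102

234.7102 years


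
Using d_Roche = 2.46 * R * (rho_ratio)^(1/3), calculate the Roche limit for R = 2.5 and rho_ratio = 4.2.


d_Roche = 2.46 * 2.5 * 4.2^(1/3) = 9.9226

9.9226


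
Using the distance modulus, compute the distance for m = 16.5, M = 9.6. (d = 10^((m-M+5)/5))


d = 10^((m - M + 5)/5) = 10^((16.5 - 9.6 + 5)/5) = 239.8833

239.8833 pc


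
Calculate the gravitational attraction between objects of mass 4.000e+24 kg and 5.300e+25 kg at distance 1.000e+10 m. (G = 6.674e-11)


F = G*m1*m2/r^2 = 6.674e-11 * 4.000e+24 * 5.300e+25 / (1.000e+10)^2 = 6.674e-11 * 2.120e+50 / 1.000e+20 = 1.415e+20

1.415e+20 N


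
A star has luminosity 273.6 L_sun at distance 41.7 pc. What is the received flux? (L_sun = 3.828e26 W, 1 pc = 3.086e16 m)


F = L / (4*pi*d^2) = 1.047e+29 / (4*pi*(1.287e+18)^2) = 5.033e-09

5.033e-09 W/m^2


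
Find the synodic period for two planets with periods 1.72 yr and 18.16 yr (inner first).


1/P_syn = |1/P1 - 1/P2| = |1/1.72 - 1/18.16| => P_syn = 1.9

1.9 years


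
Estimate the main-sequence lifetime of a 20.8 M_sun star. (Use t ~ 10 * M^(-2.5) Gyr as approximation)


t = 10 * M^(-2.5) = 10 * 20.8^(-2.5) = 0.0051

0.0051 Gyr


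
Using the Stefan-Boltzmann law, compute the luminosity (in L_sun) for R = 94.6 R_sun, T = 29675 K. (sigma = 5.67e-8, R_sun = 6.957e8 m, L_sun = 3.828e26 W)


R = 94.6 * 6.957e8 m = 6.581322e+10 m. L = 4*pi*R^2*sigma*T^4 = 4*pi*(6.581322e+10)^2 * 5.67e-8 * 29675^4 = 2.393217186e+33 W. L/L_sun = 2.393217186e+33 / 3.828e26 = 6.252e+06

6.252e+06 L_sun


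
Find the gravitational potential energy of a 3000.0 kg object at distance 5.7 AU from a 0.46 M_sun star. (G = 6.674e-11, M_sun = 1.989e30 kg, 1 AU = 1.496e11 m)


M = 0.46 * 1.989e30 kg = 9.1494e+29 kg; r = 5.7 AU * 1.496e11 m/AU = 8.5272e+11 m. U = -GM*m/r = -(6.674e-11 * 9.1494e+29 * 3000.0) / 8.5272e+11 = -2.148e+11

-2.148e+11 J


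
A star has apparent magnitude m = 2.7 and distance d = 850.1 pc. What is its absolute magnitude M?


M = m - 5*log10(d) + 5 = 2.7 - 5*log10(850.1) + 5 = -6.9474

-6.9474


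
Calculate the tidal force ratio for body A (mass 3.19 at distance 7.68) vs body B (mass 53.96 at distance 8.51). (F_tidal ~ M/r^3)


Ratio = (M1/r1^3) / (M2/r2^3) = (3.19/7.68^3) / (53.96/8.51^3) = 0.0804

0.0804


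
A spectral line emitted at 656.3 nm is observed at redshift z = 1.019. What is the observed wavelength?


lam_obs = lam_emit * (1 + z) = 656.3 * (1 + 1.019) = 1325.0697

1325.0697 nm


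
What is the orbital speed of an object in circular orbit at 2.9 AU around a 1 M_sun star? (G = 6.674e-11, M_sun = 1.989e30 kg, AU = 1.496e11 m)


v = sqrt(GM/r) = sqrt(6.674e-11 * 1.989e+30 / 4.338e+11) = 17492.2509

17492.2509 m/s


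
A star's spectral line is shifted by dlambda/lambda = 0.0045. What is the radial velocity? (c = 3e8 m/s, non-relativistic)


v = (dlambda/lambda) * c = 0.0045 * 3e8 = 1.350e+06

1.350e+06 m/s


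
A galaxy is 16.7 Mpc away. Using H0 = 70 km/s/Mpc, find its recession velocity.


v = H0 * d = 70 * 16.7 = 1169.0

1169.0 km/s


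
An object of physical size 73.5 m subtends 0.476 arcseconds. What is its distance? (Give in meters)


D = size / theta_rad, theta_rad = 0.476 * pi/(180*3600) = 2.308e-06, D = 3.185e+07

3.185e+07 m


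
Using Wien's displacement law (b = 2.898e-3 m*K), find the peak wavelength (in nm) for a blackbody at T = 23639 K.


lam_max = b / T = 2.898e-3 / 23639 = 1.226e-07 m = 122.594 nm

122.594 nm


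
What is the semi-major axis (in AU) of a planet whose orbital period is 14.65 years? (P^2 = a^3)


a = P^(2/3) = 14.65^(2/3) = 5.9872

5.9872 AU


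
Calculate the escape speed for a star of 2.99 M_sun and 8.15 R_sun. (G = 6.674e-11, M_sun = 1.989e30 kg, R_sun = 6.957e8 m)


M = 2.99 * 1.989e30 kg = 5.94711e+30 kg; R = 8.15 * 6.957e8 m = 5.669955e+09 m. v_esc = sqrt(2GM/R) = sqrt(2 * 6.674e-11 * 5.94711e+30 / 5.669955e+09) = 374171.9943

374171.9943 m/s


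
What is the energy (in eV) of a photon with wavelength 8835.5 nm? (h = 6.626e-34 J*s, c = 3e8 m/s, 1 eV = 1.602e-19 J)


E = hc/lambda = 6.626e-34 * 3e8 / 8.836e-06 = 2.250e-20 J = 0.1404 eV

0.1404 eV


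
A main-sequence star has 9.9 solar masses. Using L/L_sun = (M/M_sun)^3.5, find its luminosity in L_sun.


L/L_sun = (M/M_sun)^3.5 = 9.9^3.5 = 3052.9745

3052.9745 L_sun
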